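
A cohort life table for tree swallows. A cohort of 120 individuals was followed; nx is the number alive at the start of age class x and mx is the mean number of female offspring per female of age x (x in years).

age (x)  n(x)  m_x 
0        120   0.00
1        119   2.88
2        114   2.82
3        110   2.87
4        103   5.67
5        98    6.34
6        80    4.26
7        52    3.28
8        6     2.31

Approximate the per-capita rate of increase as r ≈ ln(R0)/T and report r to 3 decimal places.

lx = nx/n0 = nx/120: 1, 0.99167…, 0.95, 0.91667…, 0.85833…, 0.81667…, 0.66667…, 0.43333…, 0.05
R0 = Σ lx·mx = 0 + 2.856… + 2.679 + 2.63083… + 4.86675… + 5.17767… + 2.84… + 1.42133… + 0.1155 = 22.587083…
Σ x·lx·mx = 89.375167…; T = 89.375167…/22.587083… = 3.95691…
r ≈ ln(R0)/T = ln(22.587083…)/3.95691… = 0.78783… → 0.788

0.788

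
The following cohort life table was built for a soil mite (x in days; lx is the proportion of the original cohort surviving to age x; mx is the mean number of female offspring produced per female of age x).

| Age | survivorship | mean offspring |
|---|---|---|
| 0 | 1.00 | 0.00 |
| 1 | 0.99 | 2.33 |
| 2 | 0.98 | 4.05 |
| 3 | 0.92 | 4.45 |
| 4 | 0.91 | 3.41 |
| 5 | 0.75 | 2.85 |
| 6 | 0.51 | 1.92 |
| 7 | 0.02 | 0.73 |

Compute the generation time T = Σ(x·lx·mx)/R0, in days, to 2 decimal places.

lx·mx: 0, 2.3067, 3.969, 4.094, 3.1031, 2.1375, 0.9792, 0.0146 → R0 = 16.6041
x·lx·mx: 0, 2.3067, 7.938, 12.282, 12.4124, 10.6875, 5.8752, 0.1022 → Σ = 51.604
T = 51.604 / 16.6041 = 3.107907… → 3.11

3.11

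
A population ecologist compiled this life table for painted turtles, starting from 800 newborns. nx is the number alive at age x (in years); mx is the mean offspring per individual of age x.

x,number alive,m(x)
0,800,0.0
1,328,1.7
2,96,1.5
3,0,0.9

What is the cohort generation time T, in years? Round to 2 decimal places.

lx = nx/n0 = nx/800: 1, 0.41, 0.12, 0
lx·mx: 0, 0.697, 0.18, 0 → R0 = 0.877
x·lx·mx: 0, 0.697, 0.36, 0 → Σ = 1.057
T = 1.057 / 0.877 = 1.205245… → 1.21

1.21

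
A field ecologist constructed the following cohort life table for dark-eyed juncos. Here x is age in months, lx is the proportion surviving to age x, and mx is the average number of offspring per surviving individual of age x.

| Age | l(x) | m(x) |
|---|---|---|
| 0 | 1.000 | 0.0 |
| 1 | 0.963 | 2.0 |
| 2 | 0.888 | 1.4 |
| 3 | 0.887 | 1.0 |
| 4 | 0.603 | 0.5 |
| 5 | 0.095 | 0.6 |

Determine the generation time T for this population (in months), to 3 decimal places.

1.940

lx·mx: 0, 1.926, 1.2432, 0.887, 0.3015, 0.057 → R0 = 4.4147
x·lx·mx: 0, 1.926, 2.4864, 2.661, 1.206, 0.285 → Σ = 8.5644
T = 8.5644 / 4.4147 = 1.939973… → 1.940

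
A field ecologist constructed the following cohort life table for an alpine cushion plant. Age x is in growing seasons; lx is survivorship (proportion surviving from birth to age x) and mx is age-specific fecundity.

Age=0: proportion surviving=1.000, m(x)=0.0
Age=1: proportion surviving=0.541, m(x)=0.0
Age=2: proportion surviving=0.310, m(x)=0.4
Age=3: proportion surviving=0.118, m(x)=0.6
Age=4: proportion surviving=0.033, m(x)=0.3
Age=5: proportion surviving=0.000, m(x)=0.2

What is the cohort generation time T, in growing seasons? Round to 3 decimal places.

lx·mx: 0, 0, 0.124, 0.0708, 0.0099, 0 → R0 = 0.2047
x·lx·mx: 0, 0, 0.248, 0.2124, 0.0396, 0 → Σ = 0.5
T = 0.5 / 0.2047 = 2.442599… → 2.443

2.443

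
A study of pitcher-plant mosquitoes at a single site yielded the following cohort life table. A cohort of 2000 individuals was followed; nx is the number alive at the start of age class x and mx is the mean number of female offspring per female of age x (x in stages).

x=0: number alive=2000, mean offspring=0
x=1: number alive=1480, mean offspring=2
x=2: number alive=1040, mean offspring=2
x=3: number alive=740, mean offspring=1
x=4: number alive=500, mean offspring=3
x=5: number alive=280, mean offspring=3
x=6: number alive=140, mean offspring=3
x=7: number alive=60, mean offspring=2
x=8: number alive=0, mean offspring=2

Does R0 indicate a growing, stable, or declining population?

lx = nx/n0 = nx/2000: 1, 0.74, 0.52, 0.37, 0.25, 0.14, 0.07, 0.03, 0
R0 = Σ lx·mx = 0 + 1.48 + 1.04 + 0.37 + 0.75 + 0.42 + 0.21 + 0.06 + 0 = 4.33
R0 > 1, so the population is growing.

growing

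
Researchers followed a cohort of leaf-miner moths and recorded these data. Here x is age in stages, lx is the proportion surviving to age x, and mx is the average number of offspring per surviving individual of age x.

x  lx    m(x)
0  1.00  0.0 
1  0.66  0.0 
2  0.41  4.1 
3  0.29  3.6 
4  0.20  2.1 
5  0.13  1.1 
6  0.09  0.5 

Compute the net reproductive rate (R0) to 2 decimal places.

3.33

lx·mx by age: 0, 0, 1.681, 1.044, 0.42, 0.143, 0.045
R0 = Σ lx·mx = 3.333 → 3.33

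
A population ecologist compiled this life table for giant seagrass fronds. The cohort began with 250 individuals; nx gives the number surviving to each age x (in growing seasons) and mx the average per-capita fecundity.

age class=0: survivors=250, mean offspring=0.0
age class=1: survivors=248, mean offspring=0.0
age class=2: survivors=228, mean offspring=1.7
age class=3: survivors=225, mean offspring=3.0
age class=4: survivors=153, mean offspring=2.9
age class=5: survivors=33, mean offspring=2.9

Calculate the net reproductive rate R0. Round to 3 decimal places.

6.408

lx = nx/n0 = nx/250: 1, 0.992, 0.912, 0.9, 0.612, 0.132
lx·mx by age: 0, 0, 1.5504, 2.7, 1.7748, 0.3828
R0 = Σ lx·mx = 6.408 → 6.408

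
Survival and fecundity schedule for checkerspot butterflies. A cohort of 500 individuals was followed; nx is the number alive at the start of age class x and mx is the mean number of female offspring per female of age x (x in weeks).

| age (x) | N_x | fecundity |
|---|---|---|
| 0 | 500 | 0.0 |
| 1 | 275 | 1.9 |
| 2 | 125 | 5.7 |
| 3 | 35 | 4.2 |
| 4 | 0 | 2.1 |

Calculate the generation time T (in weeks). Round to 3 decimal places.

1.728

lx = nx/n0 = nx/500: 1, 0.55, 0.25, 0.07, 0
lx·mx: 0, 1.045, 1.425, 0.294, 0 → R0 = 2.764
x·lx·mx: 0, 1.045, 2.85, 0.882, 0 → Σ = 4.777
T = 4.777 / 2.764 = 1.728292… → 1.728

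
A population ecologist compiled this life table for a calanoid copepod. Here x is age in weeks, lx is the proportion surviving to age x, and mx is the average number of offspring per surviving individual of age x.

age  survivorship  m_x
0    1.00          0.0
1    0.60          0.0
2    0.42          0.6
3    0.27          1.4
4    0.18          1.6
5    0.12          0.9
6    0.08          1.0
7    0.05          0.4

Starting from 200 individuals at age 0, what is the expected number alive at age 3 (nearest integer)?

54

Expected survivors = N0 · l_3 = 200 × 0.27 = 54 → 54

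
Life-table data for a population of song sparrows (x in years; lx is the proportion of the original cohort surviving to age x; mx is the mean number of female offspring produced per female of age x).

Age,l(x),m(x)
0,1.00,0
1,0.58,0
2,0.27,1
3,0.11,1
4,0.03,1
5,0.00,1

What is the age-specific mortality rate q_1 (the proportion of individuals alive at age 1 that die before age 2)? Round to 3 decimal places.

0.534

q_1 = (l_1 − l_2) / l_1 = (0.58 − 0.27) / 0.58
     = 0.31 / 0.58 = 0.534483… → 0.534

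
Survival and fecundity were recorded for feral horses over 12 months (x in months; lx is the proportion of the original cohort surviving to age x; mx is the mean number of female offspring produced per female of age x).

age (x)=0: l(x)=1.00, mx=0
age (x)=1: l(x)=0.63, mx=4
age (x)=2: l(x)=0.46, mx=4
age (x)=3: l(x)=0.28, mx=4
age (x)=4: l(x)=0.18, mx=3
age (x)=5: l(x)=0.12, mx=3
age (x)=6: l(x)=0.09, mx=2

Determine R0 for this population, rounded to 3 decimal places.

6.560

lx·mx by age: 0, 2.52, 1.84, 1.12, 0.54, 0.36, 0.18
R0 = Σ lx·mx = 6.56 → 6.560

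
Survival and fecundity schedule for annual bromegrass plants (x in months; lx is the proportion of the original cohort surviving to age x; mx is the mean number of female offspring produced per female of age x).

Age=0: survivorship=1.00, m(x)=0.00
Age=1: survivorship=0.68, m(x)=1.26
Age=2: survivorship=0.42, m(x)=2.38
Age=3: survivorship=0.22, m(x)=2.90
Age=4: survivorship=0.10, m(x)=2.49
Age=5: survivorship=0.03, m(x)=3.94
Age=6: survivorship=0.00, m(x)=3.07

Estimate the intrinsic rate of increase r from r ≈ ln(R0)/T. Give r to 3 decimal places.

0.473

R0 = Σ lx·mx = 0 + 0.8568 + 0.9996 + 0.638 + 0.249 + 0.1182 + 0 = 2.8616
Σ x·lx·mx = 6.357; T = 6.357/2.8616 = 2.22148…
r ≈ ln(R0)/T = ln(2.8616)/2.22148… = 0.47328… → 0.473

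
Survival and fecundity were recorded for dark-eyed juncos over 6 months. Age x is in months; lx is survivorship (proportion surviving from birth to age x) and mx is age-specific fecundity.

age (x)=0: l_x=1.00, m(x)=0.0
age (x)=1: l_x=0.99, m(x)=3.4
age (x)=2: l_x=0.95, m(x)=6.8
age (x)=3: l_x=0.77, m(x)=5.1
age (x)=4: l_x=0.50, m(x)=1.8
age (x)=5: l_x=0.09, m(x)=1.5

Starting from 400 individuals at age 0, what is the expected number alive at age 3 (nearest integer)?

Expected survivors = N0 · l_3 = 400 × 0.77 = 308 → 308

308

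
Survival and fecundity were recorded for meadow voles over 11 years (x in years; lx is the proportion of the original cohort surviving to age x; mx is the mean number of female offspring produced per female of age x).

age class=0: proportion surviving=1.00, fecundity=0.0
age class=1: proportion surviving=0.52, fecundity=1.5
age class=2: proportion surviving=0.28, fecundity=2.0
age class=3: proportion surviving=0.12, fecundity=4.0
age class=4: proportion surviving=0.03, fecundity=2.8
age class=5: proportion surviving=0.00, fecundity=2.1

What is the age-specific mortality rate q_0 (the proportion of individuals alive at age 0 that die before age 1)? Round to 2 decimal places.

q_0 = (l_0 − l_1) / l_0 = (1 − 0.52) / 1
     = 0.48 / 1 = 0.48 → 0.48

0.48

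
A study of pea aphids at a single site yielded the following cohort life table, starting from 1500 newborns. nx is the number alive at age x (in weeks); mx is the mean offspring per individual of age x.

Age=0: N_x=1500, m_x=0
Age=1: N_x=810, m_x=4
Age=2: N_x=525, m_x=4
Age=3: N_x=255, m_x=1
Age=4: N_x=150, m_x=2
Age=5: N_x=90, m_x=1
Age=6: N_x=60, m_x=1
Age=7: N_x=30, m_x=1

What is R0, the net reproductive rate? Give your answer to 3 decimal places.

lx = nx/n0 = nx/1500: 1, 0.54, 0.35, 0.17, 0.1, 0.06, 0.04, 0.02
lx·mx by age: 0, 2.16, 1.4, 0.17, 0.2, 0.06, 0.04, 0.02
R0 = Σ lx·mx = 4.05 → 4.050

4.050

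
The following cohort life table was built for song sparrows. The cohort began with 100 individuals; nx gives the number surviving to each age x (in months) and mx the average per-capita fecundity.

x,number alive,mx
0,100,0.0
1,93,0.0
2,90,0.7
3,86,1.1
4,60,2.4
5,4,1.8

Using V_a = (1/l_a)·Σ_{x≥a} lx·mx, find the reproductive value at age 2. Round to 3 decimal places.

3.431

lx = nx/n0 = nx/100: 1, 0.93, 0.9, 0.86, 0.6, 0.04
lx·mx for x ≥ 2: 0.63, 0.946, 1.44, 0.072 → sum = 3.088
V_2 = 3.088 / l_2 = 3.088 / 0.9 = 3.431111… → 3.431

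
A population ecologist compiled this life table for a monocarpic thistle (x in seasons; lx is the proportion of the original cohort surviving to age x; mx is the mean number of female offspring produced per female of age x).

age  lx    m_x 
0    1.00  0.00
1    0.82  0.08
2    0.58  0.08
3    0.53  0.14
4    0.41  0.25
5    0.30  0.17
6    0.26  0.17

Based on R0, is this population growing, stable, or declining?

declining

R0 = Σ lx·mx = 0 + 0.0656 + 0.0464 + 0.0742 + 0.1025 + 0.051 + 0.0442 = 0.3839
R0 < 1, so the population is declining.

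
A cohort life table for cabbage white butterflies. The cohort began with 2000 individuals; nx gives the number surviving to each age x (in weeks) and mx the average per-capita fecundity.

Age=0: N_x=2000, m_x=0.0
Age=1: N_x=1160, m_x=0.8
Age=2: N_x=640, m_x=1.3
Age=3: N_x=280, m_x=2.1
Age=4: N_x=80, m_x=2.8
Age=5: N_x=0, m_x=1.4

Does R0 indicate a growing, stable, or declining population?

growing

lx = nx/n0 = nx/2000: 1, 0.58, 0.32, 0.14, 0.04, 0
R0 = Σ lx·mx = 0 + 0.464 + 0.416 + 0.294 + 0.112 + 0 = 1.286
R0 > 1, so the population is growing.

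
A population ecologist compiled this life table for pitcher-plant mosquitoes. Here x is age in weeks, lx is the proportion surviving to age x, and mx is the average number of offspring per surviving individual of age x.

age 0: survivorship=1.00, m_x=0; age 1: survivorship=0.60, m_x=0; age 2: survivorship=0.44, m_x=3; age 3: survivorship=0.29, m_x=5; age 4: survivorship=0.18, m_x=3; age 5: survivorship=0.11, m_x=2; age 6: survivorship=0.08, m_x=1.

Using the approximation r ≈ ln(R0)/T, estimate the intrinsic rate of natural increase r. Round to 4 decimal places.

R0 = Σ lx·mx = 0 + 0 + 1.32 + 1.45 + 0.54 + 0.22 + 0.08 = 3.61
Σ x·lx·mx = 10.73; T = 10.73/3.61 = 2.9723…
r ≈ ln(R0)/T = ln(3.61)/2.9723… = 0.43189… → 0.4319

0.4319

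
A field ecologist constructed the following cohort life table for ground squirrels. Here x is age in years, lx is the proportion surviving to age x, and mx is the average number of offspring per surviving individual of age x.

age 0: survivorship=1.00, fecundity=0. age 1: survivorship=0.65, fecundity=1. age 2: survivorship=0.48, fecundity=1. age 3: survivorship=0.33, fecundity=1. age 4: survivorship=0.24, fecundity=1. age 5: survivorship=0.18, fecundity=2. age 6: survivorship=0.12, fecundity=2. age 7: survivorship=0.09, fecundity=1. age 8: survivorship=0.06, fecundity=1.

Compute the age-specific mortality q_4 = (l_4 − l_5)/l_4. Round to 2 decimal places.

0.25

q_4 = (l_4 − l_5) / l_4 = (0.24 − 0.18) / 0.24
     = 0.06 / 0.24 = 0.25 → 0.25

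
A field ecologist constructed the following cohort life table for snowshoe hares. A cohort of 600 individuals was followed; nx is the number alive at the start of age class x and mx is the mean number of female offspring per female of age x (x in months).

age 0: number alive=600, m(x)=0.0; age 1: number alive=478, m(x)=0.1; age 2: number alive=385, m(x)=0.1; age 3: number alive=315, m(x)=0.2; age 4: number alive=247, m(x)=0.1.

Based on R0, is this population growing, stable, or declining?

lx = nx/n0 = nx/600: 1, 0.79667…, 0.64167…, 0.525, 0.41167…
R0 = Σ lx·mx = 0 + 0.079667… + 0.064167… + 0.105 + 0.041167… = 0.29…
R0 < 1, so the population is declining.

declining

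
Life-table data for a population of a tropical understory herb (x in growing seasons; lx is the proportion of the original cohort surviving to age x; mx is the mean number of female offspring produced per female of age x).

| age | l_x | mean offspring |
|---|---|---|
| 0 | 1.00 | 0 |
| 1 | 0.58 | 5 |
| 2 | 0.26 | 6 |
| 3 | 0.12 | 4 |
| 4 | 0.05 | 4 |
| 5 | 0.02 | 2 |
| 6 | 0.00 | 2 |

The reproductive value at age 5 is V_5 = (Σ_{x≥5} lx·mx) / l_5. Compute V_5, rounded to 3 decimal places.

2.000

lx·mx for x ≥ 5: 0.04, 0 → sum = 0.04
V_5 = 0.04 / l_5 = 0.04 / 0.02 = 2 → 2.000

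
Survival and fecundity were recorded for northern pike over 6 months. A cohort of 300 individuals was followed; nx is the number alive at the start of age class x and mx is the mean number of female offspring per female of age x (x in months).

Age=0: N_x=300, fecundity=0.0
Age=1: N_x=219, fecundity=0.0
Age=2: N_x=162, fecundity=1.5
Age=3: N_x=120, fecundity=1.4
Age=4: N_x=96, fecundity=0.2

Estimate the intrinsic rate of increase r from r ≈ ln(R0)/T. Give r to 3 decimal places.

lx = nx/n0 = nx/300: 1, 0.73, 0.54, 0.4, 0.32
R0 = Σ lx·mx = 0 + 0 + 0.81 + 0.56 + 0.064 = 1.434
Σ x·lx·mx = 3.556; T = 3.556/1.434 = 2.47978…
r ≈ ln(R0)/T = ln(1.434)/2.47978… = 0.14536… → 0.145

0.145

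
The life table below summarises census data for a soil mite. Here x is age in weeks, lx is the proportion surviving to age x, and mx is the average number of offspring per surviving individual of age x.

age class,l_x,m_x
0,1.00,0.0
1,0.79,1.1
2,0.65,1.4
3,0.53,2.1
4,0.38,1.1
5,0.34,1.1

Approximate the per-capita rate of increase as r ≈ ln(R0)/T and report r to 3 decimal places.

0.502

R0 = Σ lx·mx = 0 + 0.869 + 0.91 + 1.113 + 0.418 + 0.374 = 3.684
Σ x·lx·mx = 9.57; T = 9.57/3.684 = 2.59772…
r ≈ ln(R0)/T = ln(3.684)/2.59772… = 0.50198… → 0.502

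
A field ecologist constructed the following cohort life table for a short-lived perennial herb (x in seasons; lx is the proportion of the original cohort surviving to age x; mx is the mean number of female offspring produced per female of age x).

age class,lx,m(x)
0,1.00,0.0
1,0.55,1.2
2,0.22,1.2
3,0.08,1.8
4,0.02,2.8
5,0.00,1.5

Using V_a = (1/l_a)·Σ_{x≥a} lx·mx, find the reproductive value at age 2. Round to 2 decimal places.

lx·mx for x ≥ 2: 0.264, 0.144, 0.056, 0 → sum = 0.464
V_2 = 0.464 / l_2 = 0.464 / 0.22 = 2.109091… → 2.11

2.11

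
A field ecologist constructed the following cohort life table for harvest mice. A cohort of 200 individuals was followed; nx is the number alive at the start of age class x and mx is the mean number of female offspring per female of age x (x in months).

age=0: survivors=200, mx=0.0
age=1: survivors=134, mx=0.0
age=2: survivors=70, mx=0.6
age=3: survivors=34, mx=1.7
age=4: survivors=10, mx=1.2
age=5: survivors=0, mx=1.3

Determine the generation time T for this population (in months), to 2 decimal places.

2.73

lx = nx/n0 = nx/200: 1, 0.67, 0.35, 0.17, 0.05, 0
lx·mx: 0, 0, 0.21, 0.289, 0.06, 0 → R0 = 0.559
x·lx·mx: 0, 0, 0.42, 0.867, 0.24, 0 → Σ = 1.527
T = 1.527 / 0.559 = 2.731664… → 2.73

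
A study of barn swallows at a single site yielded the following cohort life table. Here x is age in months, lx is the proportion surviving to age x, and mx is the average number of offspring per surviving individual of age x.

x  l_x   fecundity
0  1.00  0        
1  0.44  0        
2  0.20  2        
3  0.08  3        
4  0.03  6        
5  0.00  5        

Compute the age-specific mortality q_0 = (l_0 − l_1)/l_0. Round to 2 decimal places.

q_0 = (l_0 − l_1) / l_0 = (1 − 0.44) / 1
     = 0.56 / 1 = 0.56 → 0.56

0.56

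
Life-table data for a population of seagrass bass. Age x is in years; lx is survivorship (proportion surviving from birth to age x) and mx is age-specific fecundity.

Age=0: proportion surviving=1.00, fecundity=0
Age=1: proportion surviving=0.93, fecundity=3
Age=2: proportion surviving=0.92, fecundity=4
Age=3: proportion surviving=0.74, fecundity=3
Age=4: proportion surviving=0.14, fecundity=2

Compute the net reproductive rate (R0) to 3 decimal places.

8.970

lx·mx by age: 0, 2.79, 3.68, 2.22, 0.28
R0 = Σ lx·mx = 8.97 → 8.970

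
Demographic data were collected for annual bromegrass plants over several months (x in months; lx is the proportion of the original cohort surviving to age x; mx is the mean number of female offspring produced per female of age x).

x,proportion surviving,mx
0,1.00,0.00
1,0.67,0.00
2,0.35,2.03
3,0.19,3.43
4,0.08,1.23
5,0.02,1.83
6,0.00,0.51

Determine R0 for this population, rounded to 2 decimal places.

1.50

lx·mx by age: 0, 0, 0.7105, 0.6517, 0.0984, 0.0366, 0
R0 = Σ lx·mx = 1.4972 → 1.50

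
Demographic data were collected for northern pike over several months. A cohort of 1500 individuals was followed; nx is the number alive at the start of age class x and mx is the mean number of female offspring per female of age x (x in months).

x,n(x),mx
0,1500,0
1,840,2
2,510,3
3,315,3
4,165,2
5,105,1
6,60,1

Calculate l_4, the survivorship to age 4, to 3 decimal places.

0.110

l_4 = n_4/n_0 = 165/1500 = 0.11 → 0.110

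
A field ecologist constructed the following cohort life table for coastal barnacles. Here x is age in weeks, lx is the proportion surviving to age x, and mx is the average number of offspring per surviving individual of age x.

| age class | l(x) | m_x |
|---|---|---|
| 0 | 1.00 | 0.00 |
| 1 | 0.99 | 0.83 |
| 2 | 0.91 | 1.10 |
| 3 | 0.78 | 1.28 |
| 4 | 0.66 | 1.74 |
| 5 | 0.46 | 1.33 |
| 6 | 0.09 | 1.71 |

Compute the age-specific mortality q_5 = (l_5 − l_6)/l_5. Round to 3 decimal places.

0.804

q_5 = (l_5 − l_6) / l_5 = (0.46 − 0.09) / 0.46
     = 0.37 / 0.46 = 0.804348… → 0.804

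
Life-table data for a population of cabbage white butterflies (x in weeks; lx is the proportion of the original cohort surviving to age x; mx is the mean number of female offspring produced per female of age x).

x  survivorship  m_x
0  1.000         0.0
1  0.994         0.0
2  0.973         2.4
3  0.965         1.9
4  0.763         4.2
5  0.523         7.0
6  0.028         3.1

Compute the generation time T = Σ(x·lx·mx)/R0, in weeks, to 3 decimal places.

lx·mx: 0, 0, 2.3352, 1.8335, 3.2046, 3.661, 0.0868 → R0 = 11.1211
x·lx·mx: 0, 0, 4.6704, 5.5005, 12.8184, 18.305, 0.5208 → Σ = 41.8151
T = 41.8151 / 11.1211 = 3.759979… → 3.760

3.760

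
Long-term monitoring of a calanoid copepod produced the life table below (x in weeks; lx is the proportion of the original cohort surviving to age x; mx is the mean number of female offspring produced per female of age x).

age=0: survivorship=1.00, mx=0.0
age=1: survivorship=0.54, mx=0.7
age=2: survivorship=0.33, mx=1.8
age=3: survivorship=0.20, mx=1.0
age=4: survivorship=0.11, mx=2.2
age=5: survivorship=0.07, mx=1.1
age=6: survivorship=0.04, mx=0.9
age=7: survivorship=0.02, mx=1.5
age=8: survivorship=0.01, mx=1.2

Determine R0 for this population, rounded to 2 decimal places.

lx·mx by age: 0, 0.378, 0.594, 0.2, 0.242, 0.077, 0.036, 0.03, 0.012
R0 = Σ lx·mx = 1.569 → 1.57

1.57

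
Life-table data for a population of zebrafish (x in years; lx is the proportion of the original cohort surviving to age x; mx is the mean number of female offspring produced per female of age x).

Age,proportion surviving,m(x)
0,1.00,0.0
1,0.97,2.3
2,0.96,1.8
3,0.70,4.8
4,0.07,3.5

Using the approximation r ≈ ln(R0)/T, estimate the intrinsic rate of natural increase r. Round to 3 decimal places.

R0 = Σ lx·mx = 0 + 2.231 + 1.728 + 3.36 + 0.245 = 7.564
Σ x·lx·mx = 16.747; T = 16.747/7.564 = 2.21404…
r ≈ ln(R0)/T = ln(7.564)/2.21404… = 0.91389… → 0.914

0.914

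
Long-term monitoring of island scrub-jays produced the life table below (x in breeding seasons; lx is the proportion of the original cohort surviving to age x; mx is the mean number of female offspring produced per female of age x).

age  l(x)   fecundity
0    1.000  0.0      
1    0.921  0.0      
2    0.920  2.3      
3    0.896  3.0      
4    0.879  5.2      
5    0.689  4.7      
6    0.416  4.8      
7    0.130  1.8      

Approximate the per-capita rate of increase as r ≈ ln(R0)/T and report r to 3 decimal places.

R0 = Σ lx·mx = 0 + 0 + 2.116 + 2.688 + 4.5708 + 3.2383 + 1.9968 + 0.234 = 14.8439
Σ x·lx·mx = 60.3895; T = 60.3895/14.8439 = 4.0683…
r ≈ ln(R0)/T = ln(14.8439)/4.0683… = 0.66307… → 0.663

0.663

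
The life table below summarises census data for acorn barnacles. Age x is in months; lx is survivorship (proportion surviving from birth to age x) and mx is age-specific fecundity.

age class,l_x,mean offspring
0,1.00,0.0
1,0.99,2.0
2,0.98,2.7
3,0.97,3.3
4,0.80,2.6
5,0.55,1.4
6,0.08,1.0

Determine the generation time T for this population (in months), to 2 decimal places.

2.74

lx·mx: 0, 1.98, 2.646, 3.201, 2.08, 0.77, 0.08 → R0 = 10.757
x·lx·mx: 0, 1.98, 5.292, 9.603, 8.32, 3.85, 0.48 → Σ = 29.525
T = 29.525 / 10.757 = 2.744724… → 2.74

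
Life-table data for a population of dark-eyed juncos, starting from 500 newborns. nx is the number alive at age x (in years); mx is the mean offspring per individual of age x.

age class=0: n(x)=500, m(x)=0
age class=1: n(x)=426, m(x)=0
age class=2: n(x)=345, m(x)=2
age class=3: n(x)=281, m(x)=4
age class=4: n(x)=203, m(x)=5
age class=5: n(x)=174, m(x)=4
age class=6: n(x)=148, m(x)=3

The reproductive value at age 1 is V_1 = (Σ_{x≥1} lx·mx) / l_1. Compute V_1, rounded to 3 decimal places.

lx = nx/n0 = nx/500: 1, 0.852, 0.69, 0.562, 0.406, 0.348, 0.296
lx·mx for x ≥ 1: 0, 1.38, 2.248, 2.03, 1.392, 0.888 → sum = 7.938
V_1 = 7.938 / l_1 = 7.938 / 0.852 = 9.316901… → 9.317

9.317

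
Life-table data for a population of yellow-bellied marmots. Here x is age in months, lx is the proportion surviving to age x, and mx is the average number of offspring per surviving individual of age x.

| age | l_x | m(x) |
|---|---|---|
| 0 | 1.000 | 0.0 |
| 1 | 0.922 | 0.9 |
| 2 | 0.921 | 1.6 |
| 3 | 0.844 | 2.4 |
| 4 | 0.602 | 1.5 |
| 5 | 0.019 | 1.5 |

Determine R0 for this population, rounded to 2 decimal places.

5.26

lx·mx by age: 0, 0.8298, 1.4736, 2.0256, 0.903, 0.0285
R0 = Σ lx·mx = 5.2605 → 5.26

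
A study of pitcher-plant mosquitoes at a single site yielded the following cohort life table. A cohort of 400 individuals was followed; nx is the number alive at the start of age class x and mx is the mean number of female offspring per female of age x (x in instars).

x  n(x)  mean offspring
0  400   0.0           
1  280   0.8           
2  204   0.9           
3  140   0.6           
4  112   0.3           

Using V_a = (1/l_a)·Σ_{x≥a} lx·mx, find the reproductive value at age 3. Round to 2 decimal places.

0.84

lx = nx/n0 = nx/400: 1, 0.7, 0.51, 0.35, 0.28
lx·mx for x ≥ 3: 0.21, 0.084 → sum = 0.294
V_3 = 0.294 / l_3 = 0.294 / 0.35 = 0.84 → 0.84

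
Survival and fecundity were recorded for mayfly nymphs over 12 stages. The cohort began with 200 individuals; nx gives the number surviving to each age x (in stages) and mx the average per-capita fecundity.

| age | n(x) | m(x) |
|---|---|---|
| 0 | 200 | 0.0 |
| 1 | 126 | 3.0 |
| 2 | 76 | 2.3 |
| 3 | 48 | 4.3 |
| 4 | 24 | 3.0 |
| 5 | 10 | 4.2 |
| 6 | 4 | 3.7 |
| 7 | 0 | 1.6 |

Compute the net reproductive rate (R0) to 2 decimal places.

lx = nx/n0 = nx/200: 1, 0.63, 0.38, 0.24, 0.12, 0.05, 0.02, 0
lx·mx by age: 0, 1.89, 0.874, 1.032, 0.36, 0.21, 0.074, 0
R0 = Σ lx·mx = 4.44 → 4.44

4.44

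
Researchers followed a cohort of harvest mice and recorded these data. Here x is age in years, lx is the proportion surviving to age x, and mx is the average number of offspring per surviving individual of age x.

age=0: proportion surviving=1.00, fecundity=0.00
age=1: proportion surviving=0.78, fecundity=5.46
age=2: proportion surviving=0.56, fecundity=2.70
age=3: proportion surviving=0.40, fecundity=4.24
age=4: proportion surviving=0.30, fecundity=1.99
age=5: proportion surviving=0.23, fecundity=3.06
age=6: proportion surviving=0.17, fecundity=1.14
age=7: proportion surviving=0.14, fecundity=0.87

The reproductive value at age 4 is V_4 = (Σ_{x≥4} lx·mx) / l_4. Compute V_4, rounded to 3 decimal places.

lx·mx for x ≥ 4: 0.597, 0.7038, 0.1938, 0.1218 → sum = 1.6164
V_4 = 1.6164 / l_4 = 1.6164 / 0.3 = 5.388 → 5.388

5.388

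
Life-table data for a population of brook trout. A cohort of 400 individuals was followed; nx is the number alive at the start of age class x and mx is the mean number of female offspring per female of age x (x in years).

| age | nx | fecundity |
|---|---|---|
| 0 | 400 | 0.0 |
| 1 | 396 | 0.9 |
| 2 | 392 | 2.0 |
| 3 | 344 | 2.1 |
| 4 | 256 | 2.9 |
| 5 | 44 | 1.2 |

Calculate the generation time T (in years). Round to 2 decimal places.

lx = nx/n0 = nx/400: 1, 0.99, 0.98, 0.86, 0.64, 0.11
lx·mx: 0, 0.891, 1.96, 1.806, 1.856, 0.132 → R0 = 6.645
x·lx·mx: 0, 0.891, 3.92, 5.418, 7.424, 0.66 → Σ = 18.313
T = 18.313 / 6.645 = 2.755907… → 2.76

2.76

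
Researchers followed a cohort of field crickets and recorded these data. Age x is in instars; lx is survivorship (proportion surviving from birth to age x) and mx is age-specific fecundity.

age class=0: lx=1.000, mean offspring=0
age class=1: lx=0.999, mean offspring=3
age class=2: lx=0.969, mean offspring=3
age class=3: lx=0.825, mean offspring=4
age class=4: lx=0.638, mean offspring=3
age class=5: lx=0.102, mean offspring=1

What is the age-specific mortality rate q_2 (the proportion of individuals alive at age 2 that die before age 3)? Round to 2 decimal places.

0.15

q_2 = (l_2 − l_3) / l_2 = (0.969 − 0.825) / 0.969
     = 0.144 / 0.969 = 0.148607… → 0.15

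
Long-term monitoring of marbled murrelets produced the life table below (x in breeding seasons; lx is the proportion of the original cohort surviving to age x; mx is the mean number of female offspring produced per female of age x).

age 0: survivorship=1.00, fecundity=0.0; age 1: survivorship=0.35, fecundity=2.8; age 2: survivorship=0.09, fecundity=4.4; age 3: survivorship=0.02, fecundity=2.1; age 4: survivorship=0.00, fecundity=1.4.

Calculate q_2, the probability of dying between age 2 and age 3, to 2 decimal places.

q_2 = (l_2 − l_3) / l_2 = (0.09 − 0.02) / 0.09
     = 0.07 / 0.09 = 0.777778… → 0.78

0.78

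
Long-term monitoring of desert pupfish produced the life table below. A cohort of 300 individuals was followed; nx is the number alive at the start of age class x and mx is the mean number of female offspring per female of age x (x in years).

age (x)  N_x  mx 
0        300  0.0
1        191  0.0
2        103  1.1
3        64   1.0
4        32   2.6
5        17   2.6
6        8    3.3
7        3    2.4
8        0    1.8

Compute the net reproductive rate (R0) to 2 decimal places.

lx = nx/n0 = nx/300: 1, 0.63667…, 0.34333…, 0.21333…, 0.10667…, 0.05667…, 0.02667…, 0.01, 0
lx·mx by age: 0, 0, 0.377667…, 0.213333…, 0.277333…, 0.147333…, 0.088…, 0.024, 0
R0 = Σ lx·mx = 1.127667… → 1.13

1.13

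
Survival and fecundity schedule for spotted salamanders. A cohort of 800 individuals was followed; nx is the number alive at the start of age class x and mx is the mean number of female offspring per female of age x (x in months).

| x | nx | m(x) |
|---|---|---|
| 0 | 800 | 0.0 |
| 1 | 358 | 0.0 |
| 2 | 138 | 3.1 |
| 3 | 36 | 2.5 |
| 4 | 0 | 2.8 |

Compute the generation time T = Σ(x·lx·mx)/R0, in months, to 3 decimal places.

2.174

lx = nx/n0 = nx/800: 1, 0.4475, 0.1725, 0.045, 0
lx·mx: 0, 0, 0.53475, 0.1125, 0 → R0 = 0.64725
x·lx·mx: 0, 0, 1.0695, 0.3375, 0 → Σ = 1.407
T = 1.407 / 0.64725 = 2.173812… → 2.174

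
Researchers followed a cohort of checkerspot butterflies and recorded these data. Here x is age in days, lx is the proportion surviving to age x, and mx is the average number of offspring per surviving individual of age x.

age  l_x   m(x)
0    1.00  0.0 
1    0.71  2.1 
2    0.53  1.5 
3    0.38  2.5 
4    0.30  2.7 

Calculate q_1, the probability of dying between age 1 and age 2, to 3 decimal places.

0.254

q_1 = (l_1 − l_2) / l_1 = (0.71 − 0.53) / 0.71
     = 0.18 / 0.71 = 0.253521… → 0.254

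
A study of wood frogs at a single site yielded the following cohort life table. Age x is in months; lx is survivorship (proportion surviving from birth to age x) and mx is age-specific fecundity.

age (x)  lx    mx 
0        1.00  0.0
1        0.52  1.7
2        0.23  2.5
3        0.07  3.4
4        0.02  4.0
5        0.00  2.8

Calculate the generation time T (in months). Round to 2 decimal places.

1.73

lx·mx: 0, 0.884, 0.575, 0.238, 0.08, 0 → R0 = 1.777
x·lx·mx: 0, 0.884, 1.15, 0.714, 0.32, 0 → Σ = 3.068
T = 3.068 / 1.777 = 1.726505… → 1.73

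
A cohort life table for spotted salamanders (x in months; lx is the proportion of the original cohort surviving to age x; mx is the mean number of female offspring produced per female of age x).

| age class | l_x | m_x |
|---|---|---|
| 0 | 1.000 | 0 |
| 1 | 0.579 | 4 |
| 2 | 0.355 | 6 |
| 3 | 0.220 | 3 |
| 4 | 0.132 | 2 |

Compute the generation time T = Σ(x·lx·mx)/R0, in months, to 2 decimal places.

lx·mx: 0, 2.316, 2.13, 0.66, 0.264 → R0 = 5.37
x·lx·mx: 0, 2.316, 4.26, 1.98, 1.056 → Σ = 9.612
T = 9.612 / 5.37 = 1.789944… → 1.79

1.79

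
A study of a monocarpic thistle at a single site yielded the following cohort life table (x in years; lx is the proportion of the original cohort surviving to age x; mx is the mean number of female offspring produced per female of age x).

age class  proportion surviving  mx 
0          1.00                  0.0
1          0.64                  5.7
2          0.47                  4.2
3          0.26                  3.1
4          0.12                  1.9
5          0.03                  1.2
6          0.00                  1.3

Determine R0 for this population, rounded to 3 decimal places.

lx·mx by age: 0, 3.648, 1.974, 0.806, 0.228, 0.036, 0
R0 = Σ lx·mx = 6.692 → 6.692

6.692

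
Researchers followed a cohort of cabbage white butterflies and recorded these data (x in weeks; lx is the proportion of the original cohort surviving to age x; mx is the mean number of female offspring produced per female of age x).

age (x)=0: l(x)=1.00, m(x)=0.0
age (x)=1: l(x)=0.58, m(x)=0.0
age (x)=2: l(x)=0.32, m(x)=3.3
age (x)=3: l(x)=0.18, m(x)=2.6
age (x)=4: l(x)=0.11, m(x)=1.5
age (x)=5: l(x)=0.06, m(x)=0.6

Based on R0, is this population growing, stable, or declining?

R0 = Σ lx·mx = 0 + 0 + 1.056 + 0.468 + 0.165 + 0.036 = 1.725
R0 > 1, so the population is growing.

growing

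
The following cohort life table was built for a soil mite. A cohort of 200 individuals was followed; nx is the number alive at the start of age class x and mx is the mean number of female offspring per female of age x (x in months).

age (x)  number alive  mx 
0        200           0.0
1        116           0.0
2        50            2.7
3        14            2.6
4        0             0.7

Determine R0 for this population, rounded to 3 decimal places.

0.857

lx = nx/n0 = nx/200: 1, 0.58, 0.25, 0.07, 0
lx·mx by age: 0, 0, 0.675, 0.182, 0
R0 = Σ lx·mx = 0.857 → 0.857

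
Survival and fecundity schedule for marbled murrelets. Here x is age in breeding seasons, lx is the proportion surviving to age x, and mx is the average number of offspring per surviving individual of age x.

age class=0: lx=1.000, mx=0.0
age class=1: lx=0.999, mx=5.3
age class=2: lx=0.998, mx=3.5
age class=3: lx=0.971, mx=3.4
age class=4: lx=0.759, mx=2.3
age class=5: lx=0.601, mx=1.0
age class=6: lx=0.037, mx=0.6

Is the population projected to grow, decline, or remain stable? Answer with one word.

R0 = Σ lx·mx = 0 + 5.2947 + 3.493 + 3.3014 + 1.7457 + 0.601 + 0.0222 = 14.458
R0 > 1, so the population is growing.

growing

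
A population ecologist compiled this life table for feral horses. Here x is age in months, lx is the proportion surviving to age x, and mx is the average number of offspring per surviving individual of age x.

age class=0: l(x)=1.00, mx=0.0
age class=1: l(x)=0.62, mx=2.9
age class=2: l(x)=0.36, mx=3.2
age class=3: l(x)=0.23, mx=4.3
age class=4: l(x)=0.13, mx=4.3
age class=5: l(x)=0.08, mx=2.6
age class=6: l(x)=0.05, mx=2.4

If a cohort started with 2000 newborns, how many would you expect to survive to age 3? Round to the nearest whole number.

460

Expected survivors = N0 · l_3 = 2000 × 0.23 = 460 → 460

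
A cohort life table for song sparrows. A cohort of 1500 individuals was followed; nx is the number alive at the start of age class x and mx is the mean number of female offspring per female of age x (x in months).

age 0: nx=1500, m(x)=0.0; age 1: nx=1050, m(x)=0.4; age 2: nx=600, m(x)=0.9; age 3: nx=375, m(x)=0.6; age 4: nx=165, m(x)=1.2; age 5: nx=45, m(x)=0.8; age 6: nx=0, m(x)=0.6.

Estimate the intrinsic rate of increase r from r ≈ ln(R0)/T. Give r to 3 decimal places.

-0.025

lx = nx/n0 = nx/1500: 1, 0.7, 0.4, 0.25, 0.11, 0.03, 0
R0 = Σ lx·mx = 0 + 0.28 + 0.36 + 0.15 + 0.132 + 0.024 + 0 = 0.946
Σ x·lx·mx = 2.098; T = 2.098/0.946 = 2.21776…
r ≈ ln(R0)/T = ln(0.946)/2.21776… = -0.02503… → -0.025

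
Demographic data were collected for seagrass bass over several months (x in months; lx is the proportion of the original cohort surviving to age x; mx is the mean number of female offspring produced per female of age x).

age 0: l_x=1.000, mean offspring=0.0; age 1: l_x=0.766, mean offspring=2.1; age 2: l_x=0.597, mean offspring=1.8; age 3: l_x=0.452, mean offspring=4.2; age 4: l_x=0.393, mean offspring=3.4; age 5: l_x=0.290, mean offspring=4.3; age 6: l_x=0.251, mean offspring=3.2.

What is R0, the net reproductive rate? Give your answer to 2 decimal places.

7.97

lx·mx by age: 0, 1.6086, 1.0746, 1.8984, 1.3362, 1.247, 0.8032
R0 = Σ lx·mx = 7.968 → 7.97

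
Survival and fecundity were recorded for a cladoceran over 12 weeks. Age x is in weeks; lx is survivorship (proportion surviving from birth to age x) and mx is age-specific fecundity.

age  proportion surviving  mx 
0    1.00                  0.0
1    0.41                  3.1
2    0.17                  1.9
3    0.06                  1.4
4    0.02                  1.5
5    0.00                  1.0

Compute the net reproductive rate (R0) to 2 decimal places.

lx·mx by age: 0, 1.271, 0.323, 0.084, 0.03, 0
R0 = Σ lx·mx = 1.708 → 1.71

1.71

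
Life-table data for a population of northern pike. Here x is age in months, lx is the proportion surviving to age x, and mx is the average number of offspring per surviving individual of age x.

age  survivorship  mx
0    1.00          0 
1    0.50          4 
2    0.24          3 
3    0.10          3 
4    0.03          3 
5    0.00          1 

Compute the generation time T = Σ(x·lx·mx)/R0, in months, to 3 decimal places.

1.511

lx·mx: 0, 2, 0.72, 0.3, 0.09, 0 → R0 = 3.11
x·lx·mx: 0, 2, 1.44, 0.9, 0.36, 0 → Σ = 4.7
T = 4.7 / 3.11 = 1.511254… → 1.511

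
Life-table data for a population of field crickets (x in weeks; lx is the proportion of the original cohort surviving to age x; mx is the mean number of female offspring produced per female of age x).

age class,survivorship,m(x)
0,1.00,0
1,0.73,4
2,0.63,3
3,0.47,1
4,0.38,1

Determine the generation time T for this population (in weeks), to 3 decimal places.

1.701

lx·mx: 0, 2.92, 1.89, 0.47, 0.38 → R0 = 5.66
x·lx·mx: 0, 2.92, 3.78, 1.41, 1.52 → Σ = 9.63
T = 9.63 / 5.66 = 1.701413… → 1.701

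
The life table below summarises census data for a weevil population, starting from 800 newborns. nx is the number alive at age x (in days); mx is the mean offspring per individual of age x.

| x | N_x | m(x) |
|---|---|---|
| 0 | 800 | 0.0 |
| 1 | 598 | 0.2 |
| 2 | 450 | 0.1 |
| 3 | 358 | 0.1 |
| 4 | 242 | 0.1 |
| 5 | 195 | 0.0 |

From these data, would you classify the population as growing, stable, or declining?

lx = nx/n0 = nx/800: 1, 0.7475, 0.5625, 0.4475, 0.3025, 0.24375
R0 = Σ lx·mx = 0 + 0.1495 + 0.05625 + 0.04475 + 0.03025 + 0 = 0.28075
R0 < 1, so the population is declining.

declining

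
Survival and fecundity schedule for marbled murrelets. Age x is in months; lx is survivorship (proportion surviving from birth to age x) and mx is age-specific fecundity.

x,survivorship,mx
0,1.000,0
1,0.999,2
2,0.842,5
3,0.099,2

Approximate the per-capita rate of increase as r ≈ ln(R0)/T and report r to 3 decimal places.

R0 = Σ lx·mx = 0 + 1.998 + 4.21 + 0.198 = 6.406
Σ x·lx·mx = 11.012; T = 11.012/6.406 = 1.71901…
r ≈ ln(R0)/T = ln(6.406)/1.71901… = 1.08041… → 1.080

1.080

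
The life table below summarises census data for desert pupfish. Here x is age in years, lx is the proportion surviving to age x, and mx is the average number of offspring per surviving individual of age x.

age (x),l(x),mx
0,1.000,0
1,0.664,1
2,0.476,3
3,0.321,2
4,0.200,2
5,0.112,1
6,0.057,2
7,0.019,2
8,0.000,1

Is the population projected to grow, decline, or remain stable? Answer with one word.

growing

R0 = Σ lx·mx = 0 + 0.664 + 1.428 + 0.642 + 0.4 + 0.112 + 0.114 + 0.038 + 0 = 3.398
R0 > 1, so the population is growing.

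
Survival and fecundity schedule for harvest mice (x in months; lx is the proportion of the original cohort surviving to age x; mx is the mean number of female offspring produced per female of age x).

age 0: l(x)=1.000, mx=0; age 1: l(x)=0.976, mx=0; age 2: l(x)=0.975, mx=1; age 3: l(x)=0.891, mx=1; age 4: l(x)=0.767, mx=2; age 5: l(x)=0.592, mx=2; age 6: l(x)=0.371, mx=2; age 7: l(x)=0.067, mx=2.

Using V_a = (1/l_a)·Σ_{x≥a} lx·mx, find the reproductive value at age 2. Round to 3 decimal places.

5.600

lx·mx for x ≥ 2: 0.975, 0.891, 1.534, 1.184, 0.742, 0.134 → sum = 5.46
V_2 = 5.46 / l_2 = 5.46 / 0.975 = 5.6 → 5.600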